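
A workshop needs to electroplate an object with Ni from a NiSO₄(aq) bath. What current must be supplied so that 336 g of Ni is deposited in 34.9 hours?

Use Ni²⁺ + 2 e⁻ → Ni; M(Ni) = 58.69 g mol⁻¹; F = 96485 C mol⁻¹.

8.79 A

n(Ni) = 336 / 58.69 = 5.725 mol.
n(e⁻) = 2 × 5.725 = 11.45 mol.
Q = n(e⁻)·F = 11.45 × 96485 = 1105000 C.
I = Q/t = 1105000 / 125640 s = 8.79 A.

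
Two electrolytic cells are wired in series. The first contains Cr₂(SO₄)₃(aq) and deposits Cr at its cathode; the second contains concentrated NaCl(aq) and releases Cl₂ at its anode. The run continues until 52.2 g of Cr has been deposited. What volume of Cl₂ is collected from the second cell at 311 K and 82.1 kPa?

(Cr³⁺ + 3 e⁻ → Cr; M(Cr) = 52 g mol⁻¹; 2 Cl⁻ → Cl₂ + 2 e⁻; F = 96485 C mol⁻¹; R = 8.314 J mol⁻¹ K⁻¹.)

47.4 L

n(Cr) = 52.2 / 52 = 1.004 mol, so n(e⁻) = 3 × 1.004 = 3.012 mol.
The cells are in series, so the same 3.012 mol of electrons passes through the second cell.
2 Cl⁻ → Cl₂ + 2 e⁻ — 2 mol e⁻ per mol Cl₂, so n(Cl₂) = 3.012/2 = 1.506 mol.
V = nRT/P = (1.506 × 8.314 × 311) / (82.1 × 10³) = 0.0474 m³ = 47.4 L.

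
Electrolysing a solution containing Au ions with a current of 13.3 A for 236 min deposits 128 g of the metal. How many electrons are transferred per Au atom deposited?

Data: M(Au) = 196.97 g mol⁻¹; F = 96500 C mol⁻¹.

3

Q = I·t = 13.30 A × 14160 s = 188300 C, so n(e⁻) = 188300/96500 = 1.952 mol.
n(Au) deposited = 128 / 196.97 = 0.6498 mol.
Electrons per atom = n(e⁻)/n(Au) = 1.952 / 0.6498 = 3.00 ≈ 3, so the ion is Au³⁺.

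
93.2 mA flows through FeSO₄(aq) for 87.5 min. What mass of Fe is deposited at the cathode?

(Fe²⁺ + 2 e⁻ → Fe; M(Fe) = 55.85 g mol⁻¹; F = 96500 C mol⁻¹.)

Q = I·t = 0.09320 A × 5250.0 s = 489.3 C.
n(e⁻) = Q/F = 489.3 / 96500 = 0.005070 mol.
Fe²⁺ + 2 e⁻ → Fe, so n(Fe) = n(e⁻)/2 = 0.002535 mol.
m = n·M = 0.002535 × 55.85 = 0.142 g.

0.142 g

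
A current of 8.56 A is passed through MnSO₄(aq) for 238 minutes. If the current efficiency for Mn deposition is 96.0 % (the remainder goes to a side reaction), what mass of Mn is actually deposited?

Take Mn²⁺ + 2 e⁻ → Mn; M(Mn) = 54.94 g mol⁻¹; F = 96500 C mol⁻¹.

33.4 g

Q = I·t = 8.560 × 14280 = 122200 C.
n(e⁻) = 122200/96500 = 1.267 mol; theoretically n(Mn) = 1.267/2 = 0.6334 mol, m_theo = 34.80 g.
At 96.0 % efficiency, m_actual = 0.960 × 34.80 = 33.4 g.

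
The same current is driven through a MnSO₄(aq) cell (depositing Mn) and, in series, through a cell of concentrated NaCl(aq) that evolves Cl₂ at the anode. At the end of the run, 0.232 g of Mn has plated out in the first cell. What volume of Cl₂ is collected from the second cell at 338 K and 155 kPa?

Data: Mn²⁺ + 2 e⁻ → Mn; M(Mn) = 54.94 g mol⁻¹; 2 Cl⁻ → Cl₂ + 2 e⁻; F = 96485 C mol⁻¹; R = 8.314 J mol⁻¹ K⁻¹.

0.0766 L

n(Mn) = 0.232 / 54.94 = 0.004223 mol, so n(e⁻) = 2 × 0.004223 = 0.008446 mol.
The cells are in series, so the same 0.008446 mol of electrons passes through the second cell.
2 Cl⁻ → Cl₂ + 2 e⁻ — 2 mol e⁻ per mol Cl₂, so n(Cl₂) = 0.008446/2 = 0.004223 mol.
V = nRT/P = (0.004223 × 8.314 × 338) / (155 × 10³) = 7.66 × 10⁻⁵ m³ = 0.0766 L.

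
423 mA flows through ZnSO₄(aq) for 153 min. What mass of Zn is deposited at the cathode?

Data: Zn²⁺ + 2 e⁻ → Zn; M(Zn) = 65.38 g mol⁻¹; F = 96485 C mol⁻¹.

Q = I·t = 0.4230 A × 9180.0 s = 3883 C.
n(e⁻) = Q/F = 3883 / 96485 = 0.04025 mol.
Zn²⁺ + 2 e⁻ → Zn, so n(Zn) = n(e⁻)/2 = 0.02012 mol.
m = n·M = 0.02012 × 65.38 = 1.32 g.

1.32 g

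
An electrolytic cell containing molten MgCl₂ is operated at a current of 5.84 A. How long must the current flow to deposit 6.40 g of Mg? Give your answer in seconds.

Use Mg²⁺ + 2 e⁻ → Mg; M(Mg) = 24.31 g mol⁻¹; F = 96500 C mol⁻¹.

n(Mg) = m/M = 6.40 / 24.31 = 0.2633 mol.
Each Mg atom requires 2 electrons, so n(e⁻) = 2 × 0.2633 = 0.5265 mol.
Q = n(e⁻)·F = 0.5265 × 96500 = 50810 C.
t = Q/I = 50810 / 5.840 A = 8700 s.

8700 s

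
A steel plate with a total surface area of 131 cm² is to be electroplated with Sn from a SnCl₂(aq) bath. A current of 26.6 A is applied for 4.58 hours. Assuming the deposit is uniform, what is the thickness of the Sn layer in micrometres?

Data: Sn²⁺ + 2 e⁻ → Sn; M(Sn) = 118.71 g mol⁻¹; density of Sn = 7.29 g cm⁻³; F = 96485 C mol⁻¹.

2830 μm

Q = I·t = 26.60 × 16488 = 438600 C; n(e⁻) = 4.546 mol.
n(Sn) = n(e⁻)/2 = 2.273 mol, so m = 2.273 × 118.71 = 269.8 g.
Volume = m/ρ = 269.8 / 7.29 = 37.01 cm³.
Thickness = V/A = 37.01 / 131 = 0.283 cm = 2830 μm.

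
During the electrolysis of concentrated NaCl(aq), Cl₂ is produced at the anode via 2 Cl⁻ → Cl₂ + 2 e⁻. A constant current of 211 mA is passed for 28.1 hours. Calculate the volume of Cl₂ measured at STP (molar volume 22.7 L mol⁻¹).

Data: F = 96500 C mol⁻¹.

2.51 L

Q = I·t = 0.2110 A × 101160 s = 21340 C.
n(e⁻) = Q/F = 21340 / 96500 = 0.2212 mol.
2 electrons are transferred per Cl₂ molecule, so n(Cl₂) = 0.2212 / 2 = 0.1106 mol.
V = n × V_m = 0.1106 × 22.7 = 2.51 L.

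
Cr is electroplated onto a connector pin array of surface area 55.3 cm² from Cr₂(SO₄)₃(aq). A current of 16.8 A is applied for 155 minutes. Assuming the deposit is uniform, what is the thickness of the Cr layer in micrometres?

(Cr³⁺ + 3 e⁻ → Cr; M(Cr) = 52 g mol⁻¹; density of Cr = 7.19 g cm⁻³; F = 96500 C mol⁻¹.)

Q = I·t = 16.80 × 9300.0 = 156200 C; n(e⁻) = 1.619 mol.
n(Cr) = n(e⁻)/3 = 0.5397 mol, so m = 0.5397 × 52 = 28.06 g.
Volume = m/ρ = 28.06 / 7.19 = 3.903 cm³.
Thickness = V/A = 3.903 / 55.3 = 0.0706 cm = 706 μm.

706 μm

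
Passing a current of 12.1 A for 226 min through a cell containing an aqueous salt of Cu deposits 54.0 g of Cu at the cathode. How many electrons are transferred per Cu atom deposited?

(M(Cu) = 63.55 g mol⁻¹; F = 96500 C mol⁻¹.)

2

Q = I·t = 12.10 A × 13560 s = 164100 C, so n(e⁻) = 164100/96500 = 1.700 mol.
n(Cu) deposited = 54.0 / 63.55 = 0.8497 mol.
Electrons per atom = n(e⁻)/n(Cu) = 1.700 / 0.8497 = 2.00 ≈ 2, so the ion is Cu²⁺.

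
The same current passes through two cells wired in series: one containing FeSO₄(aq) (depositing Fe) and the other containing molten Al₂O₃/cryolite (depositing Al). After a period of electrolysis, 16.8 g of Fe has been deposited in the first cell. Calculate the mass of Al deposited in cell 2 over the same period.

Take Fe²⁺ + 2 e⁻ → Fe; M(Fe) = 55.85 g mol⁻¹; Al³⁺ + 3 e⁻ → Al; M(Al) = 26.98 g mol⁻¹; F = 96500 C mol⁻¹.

n(Fe) = 16.8 / 55.85 = 0.3008 mol.
Since Fe²⁺ + 2 e⁻ → Fe, n(e⁻) passed = 2 × 0.3008 = 0.6016 mol.
Cells in series carry the same charge, so the same 0.6016 mol of electrons passes through cell 2.
Al³⁺ + 3 e⁻ → Al, so n(Al) = 0.6016 / 3 = 0.2005 mol.
m(Al) = 0.2005 × 26.98 = 5.41 g.

5.41 g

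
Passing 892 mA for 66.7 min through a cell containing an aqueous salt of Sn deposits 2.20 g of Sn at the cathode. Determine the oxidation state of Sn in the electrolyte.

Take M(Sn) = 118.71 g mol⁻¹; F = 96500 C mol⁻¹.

+2

Q = I·t = 0.8920 A × 4002.0 s = 3570 C, so n(e⁻) = 3570/96500 = 0.03699 mol.
n(Sn) deposited = 2.20 / 118.71 = 0.01853 mol.
Electrons per atom = n(e⁻)/n(Sn) = 0.03699 / 0.01853 = 2.00 ≈ 2, so the ion is Sn²⁺.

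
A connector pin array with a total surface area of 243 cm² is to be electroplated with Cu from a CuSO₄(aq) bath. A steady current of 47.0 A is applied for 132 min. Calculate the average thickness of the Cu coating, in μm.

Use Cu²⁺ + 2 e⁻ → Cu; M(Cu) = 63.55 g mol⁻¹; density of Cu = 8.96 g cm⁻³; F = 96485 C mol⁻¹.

563 μm

Q = I·t = 47.00 × 7920.0 = 372200 C; n(e⁻) = 3.858 mol.
n(Cu) = n(e⁻)/2 = 1.929 mol, so m = 1.929 × 63.55 = 122.6 g.
Volume = m/ρ = 122.6 / 8.96 = 13.68 cm³.
Thickness = V/A = 13.68 / 243 = 0.0563 cm = 563 μm.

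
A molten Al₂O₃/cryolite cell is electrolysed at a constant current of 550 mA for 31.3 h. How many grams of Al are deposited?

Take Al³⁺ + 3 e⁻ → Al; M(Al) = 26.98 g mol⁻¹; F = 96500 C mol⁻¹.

5.78 g

Q = I·t = 0.5500 A × 112680 s = 61970 C.
n(e⁻) = Q/F = 61970 / 96500 = 0.6422 mol.
Al³⁺ + 3 e⁻ → Al, so n(Al) = n(e⁻)/3 = 0.2141 mol.
m = n·M = 0.2141 × 26.98 = 5.78 g.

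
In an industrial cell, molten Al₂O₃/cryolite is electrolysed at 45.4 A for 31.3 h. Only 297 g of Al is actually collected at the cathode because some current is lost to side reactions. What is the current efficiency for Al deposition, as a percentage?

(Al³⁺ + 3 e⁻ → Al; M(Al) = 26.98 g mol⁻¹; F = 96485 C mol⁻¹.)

62.3 %

Q = I·t = 45.40 × 112680 = 5116000 C; n(e⁻) = 5116000/96485 = 53.02 mol.
Theoretical n(Al) = n(e⁻)/3 = 17.67 mol, i.e. m_theo = 17.67 × 26.98 = 476.8 g.
Efficiency = m_actual / m_theo = 297 / 476.8 = 62.3 %.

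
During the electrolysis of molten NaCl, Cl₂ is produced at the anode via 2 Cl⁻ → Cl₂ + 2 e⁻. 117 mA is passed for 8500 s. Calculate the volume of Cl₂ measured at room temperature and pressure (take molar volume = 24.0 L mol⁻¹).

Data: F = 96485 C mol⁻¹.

Q = I·t = 0.1170 A × 8500.0 s = 994.5 C.
n(e⁻) = Q/F = 994.5 / 96485 = 0.01031 mol.
2 electrons are transferred per Cl₂ molecule, so n(Cl₂) = 0.01031 / 2 = 0.005154 mol.
V = n × V_m = 0.005154 × 24.0 = 0.124 L.

0.124 L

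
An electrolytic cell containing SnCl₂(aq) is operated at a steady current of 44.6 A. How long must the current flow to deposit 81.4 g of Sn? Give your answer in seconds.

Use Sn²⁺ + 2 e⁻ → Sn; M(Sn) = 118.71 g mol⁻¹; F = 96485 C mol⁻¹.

2970 s

n(Sn) = m/M = 81.4 / 118.71 = 0.6857 mol.
Each Sn atom requires 2 electrons, so n(e⁻) = 2 × 0.6857 = 1.371 mol.
Q = n(e⁻)·F = 1.371 × 96485 = 132300 C.
t = Q/I = 132300 / 44.60 A = 2967 s.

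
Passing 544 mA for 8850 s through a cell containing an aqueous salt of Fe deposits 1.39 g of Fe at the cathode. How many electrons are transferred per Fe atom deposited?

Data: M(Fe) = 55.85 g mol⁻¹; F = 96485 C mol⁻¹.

2

Q = I·t = 0.5440 A × 8850.0 s = 4814 C, so n(e⁻) = 4814/96485 = 0.04990 mol.
n(Fe) deposited = 1.39 / 55.85 = 0.02489 mol.
Electrons per atom = n(e⁻)/n(Fe) = 0.04990 / 0.02489 = 2.00 ≈ 2, so the ion is Fe²⁺.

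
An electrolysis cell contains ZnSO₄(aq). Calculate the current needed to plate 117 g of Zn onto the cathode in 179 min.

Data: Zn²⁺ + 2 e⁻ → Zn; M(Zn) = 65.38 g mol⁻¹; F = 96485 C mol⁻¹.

n(Zn) = 117 / 65.38 = 1.790 mol.
n(e⁻) = 2 × 1.790 = 3.579 mol.
Q = n(e⁻)·F = 3.579 × 96485 = 345300 C.
I = Q/t = 345300 / 10740 s = 32.2 A.

32.2 A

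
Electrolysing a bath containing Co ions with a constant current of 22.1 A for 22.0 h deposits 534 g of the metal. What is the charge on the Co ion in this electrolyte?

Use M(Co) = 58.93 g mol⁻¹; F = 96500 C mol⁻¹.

+2

Q = I·t = 22.10 A × 79200 s = 1750000 C, so n(e⁻) = 1750000/96500 = 18.14 mol.
n(Co) deposited = 534 / 58.93 = 9.062 mol.
Electrons per atom = n(e⁻)/n(Co) = 18.14 / 9.062 = 2.00 ≈ 2, so the ion is Co²⁺.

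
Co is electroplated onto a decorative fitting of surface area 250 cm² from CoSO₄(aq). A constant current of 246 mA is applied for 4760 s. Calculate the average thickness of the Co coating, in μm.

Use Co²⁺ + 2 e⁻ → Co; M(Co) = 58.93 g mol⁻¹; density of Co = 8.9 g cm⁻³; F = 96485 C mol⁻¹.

1.61 μm

Q = I·t = 0.2460 × 4760.0 = 1171 C; n(e⁻) = 0.01214 mol.
n(Co) = n(e⁻)/2 = 0.006068 mol, so m = 0.006068 × 58.93 = 0.3576 g.
Volume = m/ρ = 0.3576 / 8.9 = 0.04018 cm³.
Thickness = V/A = 0.04018 / 250 = 1.61 × 10⁻⁴ cm = 1.61 μm.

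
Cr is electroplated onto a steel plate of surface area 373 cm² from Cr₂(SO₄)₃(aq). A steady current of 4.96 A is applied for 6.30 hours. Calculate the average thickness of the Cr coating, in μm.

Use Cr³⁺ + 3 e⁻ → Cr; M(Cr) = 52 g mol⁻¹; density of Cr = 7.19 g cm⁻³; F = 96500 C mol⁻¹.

Q = I·t = 4.960 × 22680 = 112500 C; n(e⁻) = 1.166 mol.
n(Cr) = n(e⁻)/3 = 0.3886 mol, so m = 0.3886 × 52 = 20.21 g.
Volume = m/ρ = 20.21 / 7.19 = 2.810 cm³.
Thickness = V/A = 2.810 / 373 = 0.00753 cm = 75.3 μm.

75.3 μm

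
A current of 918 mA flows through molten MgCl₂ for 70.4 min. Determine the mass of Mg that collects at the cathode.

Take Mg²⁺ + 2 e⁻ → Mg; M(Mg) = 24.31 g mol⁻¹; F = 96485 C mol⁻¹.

0.488 g

Q = I·t = 0.9180 A × 4224.0 s = 3878 C.
n(e⁻) = Q/F = 3878 / 96485 = 0.04019 mol.
Mg²⁺ + 2 e⁻ → Mg, so n(Mg) = n(e⁻)/2 = 0.02009 mol.
m = n·M = 0.02009 × 24.31 = 0.488 g.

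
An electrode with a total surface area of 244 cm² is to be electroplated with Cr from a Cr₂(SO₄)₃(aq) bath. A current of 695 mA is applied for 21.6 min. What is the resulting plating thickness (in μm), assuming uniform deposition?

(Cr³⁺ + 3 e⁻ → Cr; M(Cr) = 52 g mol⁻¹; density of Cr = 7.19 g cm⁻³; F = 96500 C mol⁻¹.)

0.922 μm

Q = I·t = 0.6950 × 1296.0 = 900.7 C; n(e⁻) = 0.009334 mol.
n(Cr) = n(e⁻)/3 = 0.003111 mol, so m = 0.003111 × 52 = 0.1618 g.
Volume = m/ρ = 0.1618 / 7.19 = 0.02250 cm³.
Thickness = V/A = 0.02250 / 244 = 9.22 × 10⁻⁵ cm = 0.922 μm.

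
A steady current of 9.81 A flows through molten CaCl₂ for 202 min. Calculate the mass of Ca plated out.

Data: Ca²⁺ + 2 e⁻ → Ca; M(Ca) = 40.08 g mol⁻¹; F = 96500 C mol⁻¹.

Q = I·t = 9.810 A × 12120 s = 118900 C.
n(e⁻) = Q/F = 118900 / 96500 = 1.232 mol.
Ca²⁺ + 2 e⁻ → Ca, so n(Ca) = n(e⁻)/2 = 0.6160 mol.
m = n·M = 0.6160 × 40.08 = 24.7 g.

24.7 g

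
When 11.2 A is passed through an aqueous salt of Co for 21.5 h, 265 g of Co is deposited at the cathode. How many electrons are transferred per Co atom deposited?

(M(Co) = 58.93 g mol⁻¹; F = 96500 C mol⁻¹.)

2

Q = I·t = 11.20 A × 77400 s = 866900 C, so n(e⁻) = 866900/96500 = 8.983 mol.
n(Co) deposited = 265 / 58.93 = 4.497 mol.
Electrons per atom = n(e⁻)/n(Co) = 8.983 / 4.497 = 2.00 ≈ 2, so the ion is Co²⁺.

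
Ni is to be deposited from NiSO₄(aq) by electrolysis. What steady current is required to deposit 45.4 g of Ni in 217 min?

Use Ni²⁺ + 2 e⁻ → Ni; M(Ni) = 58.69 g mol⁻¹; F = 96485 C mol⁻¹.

11.5 A

n(Ni) = 45.4 / 58.69 = 0.7736 mol.
n(e⁻) = 2 × 0.7736 = 1.547 mol.
Q = n(e⁻)·F = 1.547 × 96485 = 149300 C.
I = Q/t = 149300 / 13020 s = 11.5 A.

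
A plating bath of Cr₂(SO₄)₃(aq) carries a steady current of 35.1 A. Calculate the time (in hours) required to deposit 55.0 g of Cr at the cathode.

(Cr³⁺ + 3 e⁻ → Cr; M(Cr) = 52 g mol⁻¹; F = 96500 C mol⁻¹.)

n(Cr) = m/M = 55.0 / 52 = 1.058 mol.
Each Cr atom requires 3 electrons, so n(e⁻) = 3 × 1.058 = 3.173 mol.
Q = n(e⁻)·F = 3.173 × 96500 = 306200 C.
t = Q/I = 306200 / 35.10 A = 8724 s = 2.42 h.

2.42 h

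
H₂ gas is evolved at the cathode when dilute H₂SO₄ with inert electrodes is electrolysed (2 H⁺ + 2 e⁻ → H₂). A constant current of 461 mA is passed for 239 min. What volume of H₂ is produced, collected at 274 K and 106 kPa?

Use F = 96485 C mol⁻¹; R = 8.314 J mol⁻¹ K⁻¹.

Q = I·t = 0.4610 A × 14340 s = 6611 C.
n(e⁻) = Q/F = 6611 / 96485 = 0.06852 mol.
2 electrons are transferred per H₂ molecule, so n(H₂) = 0.06852 / 2 = 0.03426 mol.
V = nRT/P = (0.03426 × 8.314 × 274) / (106 × 10³ Pa) = 7.36 × 10⁻⁴ m³ = 0.736 L.

0.736 L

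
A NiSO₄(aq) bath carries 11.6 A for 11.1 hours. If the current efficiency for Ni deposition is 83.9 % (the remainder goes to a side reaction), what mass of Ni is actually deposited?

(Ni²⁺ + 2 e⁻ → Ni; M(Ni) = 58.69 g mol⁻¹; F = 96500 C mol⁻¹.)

118 g

Q = I·t = 11.60 × 39960 = 463500 C.
n(e⁻) = 463500/96500 = 4.803 mol; theoretically n(Ni) = 4.803/2 = 2.402 mol, m_theo = 141.0 g.
At 83.9 % efficiency, m_actual = 0.839 × 141.0 = 118 g.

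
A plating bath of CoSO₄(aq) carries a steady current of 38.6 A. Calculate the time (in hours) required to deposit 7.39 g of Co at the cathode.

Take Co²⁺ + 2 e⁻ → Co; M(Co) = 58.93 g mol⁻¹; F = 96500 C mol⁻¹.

n(Co) = m/M = 7.39 / 58.93 = 0.1254 mol.
Each Co atom requires 2 electrons, so n(e⁻) = 2 × 0.1254 = 0.2508 mol.
Q = n(e⁻)·F = 0.2508 × 96500 = 24200 C.
t = Q/I = 24200 / 38.60 A = 627.0 s = 0.174 h.

0.174 h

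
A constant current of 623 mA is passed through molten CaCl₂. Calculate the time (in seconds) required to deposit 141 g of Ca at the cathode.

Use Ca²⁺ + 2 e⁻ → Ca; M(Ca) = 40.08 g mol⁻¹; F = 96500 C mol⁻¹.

1.09 × 10⁶ s

n(Ca) = m/M = 141 / 40.08 = 3.518 mol.
Each Ca atom requires 2 electrons, so n(e⁻) = 2 × 3.518 = 7.036 mol.
Q = n(e⁻)·F = 7.036 × 96500 = 679000 C.
t = Q/I = 679000 / 0.6230 A = 1090000 s.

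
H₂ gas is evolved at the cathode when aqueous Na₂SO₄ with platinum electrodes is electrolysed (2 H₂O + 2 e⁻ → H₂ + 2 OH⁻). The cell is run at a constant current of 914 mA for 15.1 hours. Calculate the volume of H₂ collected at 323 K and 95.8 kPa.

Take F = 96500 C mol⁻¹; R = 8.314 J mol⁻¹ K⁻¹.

Q = I·t = 0.9140 A × 54360 s = 49690 C.
n(e⁻) = Q/F = 49690 / 96500 = 0.5149 mol.
2 electrons are transferred per H₂ molecule, so n(H₂) = 0.5149 / 2 = 0.2574 mol.
V = nRT/P = (0.2574 × 8.314 × 323) / (95.8 × 10³ Pa) = 0.00722 m³ = 7.22 L.

7.22 L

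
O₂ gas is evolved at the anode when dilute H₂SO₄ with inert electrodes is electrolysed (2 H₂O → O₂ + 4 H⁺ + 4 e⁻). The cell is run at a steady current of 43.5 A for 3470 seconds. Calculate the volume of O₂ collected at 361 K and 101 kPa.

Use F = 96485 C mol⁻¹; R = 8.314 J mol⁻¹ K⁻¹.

11.6 L

Q = I·t = 43.50 A × 3470.0 s = 150900 C.
n(e⁻) = Q/F = 150900 / 96485 = 1.564 mol.
4 electrons are transferred per O₂ molecule, so n(O₂) = 1.564 / 4 = 0.3911 mol.
V = nRT/P = (0.3911 × 8.314 × 361) / (101 × 10³ Pa) = 0.0116 m³ = 11.6 L.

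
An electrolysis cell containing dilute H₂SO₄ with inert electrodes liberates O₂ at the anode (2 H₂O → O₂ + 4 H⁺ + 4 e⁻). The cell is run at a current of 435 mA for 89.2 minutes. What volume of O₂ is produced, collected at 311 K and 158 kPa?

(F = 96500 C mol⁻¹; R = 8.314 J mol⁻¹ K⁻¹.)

Q = I·t = 0.4350 A × 5352.0 s = 2328 C.
n(e⁻) = Q/F = 2328 / 96500 = 0.02413 mol.
4 electrons are transferred per O₂ molecule, so n(O₂) = 0.02413 / 4 = 0.006031 mol.
V = nRT/P = (0.006031 × 8.314 × 311) / (158 × 10³ Pa) = 9.87 × 10⁻⁵ m³ = 0.0987 L.

0.0987 L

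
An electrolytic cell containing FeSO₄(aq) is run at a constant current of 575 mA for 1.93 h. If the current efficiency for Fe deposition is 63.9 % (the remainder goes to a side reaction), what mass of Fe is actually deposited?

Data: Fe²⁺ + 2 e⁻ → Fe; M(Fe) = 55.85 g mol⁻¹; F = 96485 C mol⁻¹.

0.739 g

Q = I·t = 0.5750 × 6948.0 = 3995 C.
n(e⁻) = 3995/96485 = 0.04141 mol; theoretically n(Fe) = 0.04141/2 = 0.02070 mol, m_theo = 1.156 g.
At 63.9 % efficiency, m_actual = 0.639 × 1.156 = 0.739 g.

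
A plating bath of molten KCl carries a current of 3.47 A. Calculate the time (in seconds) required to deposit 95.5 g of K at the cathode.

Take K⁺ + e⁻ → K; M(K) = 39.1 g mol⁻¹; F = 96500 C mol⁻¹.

67900 s

n(K) = m/M = 95.5 / 39.1 = 2.442 mol.
Each K atom requires 1 electron, so n(e⁻) = 1 × 2.442 = 2.442 mol.
Q = n(e⁻)·F = 2.442 × 96500 = 235700 C.
t = Q/I = 235700 / 3.470 A = 67920 s.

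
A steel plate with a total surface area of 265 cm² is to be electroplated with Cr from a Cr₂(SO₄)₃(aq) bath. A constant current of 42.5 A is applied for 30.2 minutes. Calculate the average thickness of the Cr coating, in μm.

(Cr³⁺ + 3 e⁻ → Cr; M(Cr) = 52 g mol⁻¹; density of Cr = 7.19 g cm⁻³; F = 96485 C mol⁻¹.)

Q = I·t = 42.50 × 1812.0 = 77010 C; n(e⁻) = 0.7982 mol.
n(Cr) = n(e⁻)/3 = 0.2661 mol, so m = 0.2661 × 52 = 13.83 g.
Volume = m/ρ = 13.83 / 7.19 = 1.924 cm³.
Thickness = V/A = 1.924 / 265 = 0.00726 cm = 72.6 μm.

72.6 μm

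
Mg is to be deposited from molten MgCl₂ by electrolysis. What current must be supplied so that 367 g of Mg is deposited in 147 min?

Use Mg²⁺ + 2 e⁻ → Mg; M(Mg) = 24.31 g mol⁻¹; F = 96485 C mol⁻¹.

330 A

n(Mg) = 367 / 24.31 = 15.10 mol.
n(e⁻) = 2 × 15.10 = 30.19 mol.
Q = n(e⁻)·F = 30.19 × 96485 = 2913000 C.
I = Q/t = 2913000 / 8820.0 s = 330 A.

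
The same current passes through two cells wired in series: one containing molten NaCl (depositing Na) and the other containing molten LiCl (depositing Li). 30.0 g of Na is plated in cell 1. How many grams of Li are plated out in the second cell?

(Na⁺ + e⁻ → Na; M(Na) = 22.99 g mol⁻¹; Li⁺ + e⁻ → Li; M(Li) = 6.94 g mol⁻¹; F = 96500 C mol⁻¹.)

9.06 g

n(Na) = 30.0 / 22.99 = 1.305 mol.
Since Na⁺ + e⁻ → Na, n(e⁻) passed = 1 × 1.305 = 1.305 mol.
Cells in series carry the same charge, so the same 1.305 mol of electrons passes through cell 2.
Li⁺ + e⁻ → Li, so n(Li) = 1.305 / 1 = 1.305 mol.
m(Li) = 1.305 × 6.94 = 9.06 g.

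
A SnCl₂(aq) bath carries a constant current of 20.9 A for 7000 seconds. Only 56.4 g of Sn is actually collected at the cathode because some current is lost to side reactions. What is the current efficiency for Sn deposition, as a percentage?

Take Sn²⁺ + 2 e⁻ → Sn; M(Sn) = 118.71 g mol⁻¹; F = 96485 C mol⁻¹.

Q = I·t = 20.90 × 7000.0 = 146300 C; n(e⁻) = 146300/96485 = 1.516 mol.
Theoretical n(Sn) = n(e⁻)/2 = 0.7581 mol, i.e. m_theo = 0.7581 × 118.71 = 90.00 g.
Efficiency = m_actual / m_theo = 56.4 / 90.00 = 62.7 %.

62.7 %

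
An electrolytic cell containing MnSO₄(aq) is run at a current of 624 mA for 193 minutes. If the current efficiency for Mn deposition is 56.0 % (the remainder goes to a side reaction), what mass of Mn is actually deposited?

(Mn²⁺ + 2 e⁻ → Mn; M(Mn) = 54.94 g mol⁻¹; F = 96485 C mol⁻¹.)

Q = I·t = 0.6240 × 11580 = 7226 C.
n(e⁻) = 7226/96485 = 0.07489 mol; theoretically n(Mn) = 0.07489/2 = 0.03745 mol, m_theo = 2.057 g.
At 56.0 % efficiency, m_actual = 0.560 × 2.057 = 1.15 g.

1.15 g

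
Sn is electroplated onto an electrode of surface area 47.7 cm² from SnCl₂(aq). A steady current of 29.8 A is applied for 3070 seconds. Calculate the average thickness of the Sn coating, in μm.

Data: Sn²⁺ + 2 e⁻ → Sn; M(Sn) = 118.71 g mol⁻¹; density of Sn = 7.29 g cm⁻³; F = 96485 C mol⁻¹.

1620 μm

Q = I·t = 29.80 × 3070.0 = 91490 C; n(e⁻) = 0.9482 mol.
n(Sn) = n(e⁻)/2 = 0.4741 mol, so m = 0.4741 × 118.71 = 56.28 g.
Volume = m/ρ = 56.28 / 7.29 = 7.720 cm³.
Thickness = V/A = 7.720 / 47.7 = 0.162 cm = 1620 μm.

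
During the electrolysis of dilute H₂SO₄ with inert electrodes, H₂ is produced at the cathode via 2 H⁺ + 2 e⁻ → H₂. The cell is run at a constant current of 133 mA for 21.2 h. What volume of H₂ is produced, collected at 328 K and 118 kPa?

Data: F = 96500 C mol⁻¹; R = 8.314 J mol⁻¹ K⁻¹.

Q = I·t = 0.1330 A × 76320 s = 10150 C.
n(e⁻) = Q/F = 10150 / 96500 = 0.1052 mol.
2 electrons are transferred per H₂ molecule, so n(H₂) = 0.1052 / 2 = 0.05259 mol.
V = nRT/P = (0.05259 × 8.314 × 328) / (118 × 10³ Pa) = 0.00122 m³ = 1.22 L.

1.22 L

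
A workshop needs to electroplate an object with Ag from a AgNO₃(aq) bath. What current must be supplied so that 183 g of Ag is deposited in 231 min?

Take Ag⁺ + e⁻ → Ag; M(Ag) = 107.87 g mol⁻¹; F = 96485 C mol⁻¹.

11.8 A

n(Ag) = 183 / 107.87 = 1.696 mol.
n(e⁻) = 1 × 1.696 = 1.696 mol.
Q = n(e⁻)·F = 1.696 × 96485 = 163700 C.
I = Q/t = 163700 / 13860 s = 11.8 A.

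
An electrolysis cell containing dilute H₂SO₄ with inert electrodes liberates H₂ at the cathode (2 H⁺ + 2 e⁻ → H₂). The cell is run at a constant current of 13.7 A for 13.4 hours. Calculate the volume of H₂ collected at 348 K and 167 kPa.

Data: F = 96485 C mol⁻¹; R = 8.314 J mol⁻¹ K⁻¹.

Q = I·t = 13.70 A × 48240 s = 660900 C.
n(e⁻) = Q/F = 660900 / 96485 = 6.850 mol.
2 electrons are transferred per H₂ molecule, so n(H₂) = 6.850 / 2 = 3.425 mol.
V = nRT/P = (3.425 × 8.314 × 348) / (167 × 10³ Pa) = 0.0593 m³ = 59.3 L.

59.3 L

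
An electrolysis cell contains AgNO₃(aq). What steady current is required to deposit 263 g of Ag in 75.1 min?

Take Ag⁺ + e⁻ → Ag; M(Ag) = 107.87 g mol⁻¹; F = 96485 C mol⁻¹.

52.2 A

n(Ag) = 263 / 107.87 = 2.438 mol.
n(e⁻) = 1 × 2.438 = 2.438 mol.
Q = n(e⁻)·F = 2.438 × 96485 = 235200 C.
I = Q/t = 235200 / 4506.0 s = 52.2 A.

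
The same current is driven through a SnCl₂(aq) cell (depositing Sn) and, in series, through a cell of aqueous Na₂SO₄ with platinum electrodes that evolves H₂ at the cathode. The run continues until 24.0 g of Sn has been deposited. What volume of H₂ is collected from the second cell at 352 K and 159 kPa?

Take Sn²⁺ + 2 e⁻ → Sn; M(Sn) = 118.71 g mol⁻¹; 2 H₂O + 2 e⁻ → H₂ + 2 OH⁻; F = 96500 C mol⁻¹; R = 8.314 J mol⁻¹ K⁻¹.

3.72 L

n(Sn) = 24.0 / 118.71 = 0.2022 mol, so n(e⁻) = 2 × 0.2022 = 0.4043 mol.
The cells are in series, so the same 0.4043 mol of electrons passes through the second cell.
2 H₂O + 2 e⁻ → H₂ + 2 OH⁻ — 2 mol e⁻ per mol H₂, so n(H₂) = 0.4043/2 = 0.2022 mol.
V = nRT/P = (0.2022 × 8.314 × 352) / (159 × 10³) = 0.00372 m³ = 3.72 L.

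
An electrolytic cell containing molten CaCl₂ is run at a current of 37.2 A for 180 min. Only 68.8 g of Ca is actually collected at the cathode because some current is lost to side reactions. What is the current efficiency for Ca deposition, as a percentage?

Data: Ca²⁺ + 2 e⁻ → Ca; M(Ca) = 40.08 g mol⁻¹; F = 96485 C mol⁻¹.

82.4 %

Q = I·t = 37.20 × 10800 = 401800 C; n(e⁻) = 401800/96485 = 4.164 mol.
Theoretical n(Ca) = n(e⁻)/2 = 2.082 mol, i.e. m_theo = 2.082 × 40.08 = 83.45 g.
Efficiency = m_actual / m_theo = 68.8 / 83.45 = 82.4 %.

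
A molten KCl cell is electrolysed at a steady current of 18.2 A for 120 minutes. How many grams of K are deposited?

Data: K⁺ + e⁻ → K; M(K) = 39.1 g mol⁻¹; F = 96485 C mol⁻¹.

53.1 g

Q = I·t = 18.20 A × 7200.0 s = 131000 C.
n(e⁻) = Q/F = 131000 / 96485 = 1.358 mol.
K⁺ + e⁻ → K, so n(K) = n(e⁻)/1 = 1.358 mol.
m = n·M = 1.358 × 39.1 = 53.1 g.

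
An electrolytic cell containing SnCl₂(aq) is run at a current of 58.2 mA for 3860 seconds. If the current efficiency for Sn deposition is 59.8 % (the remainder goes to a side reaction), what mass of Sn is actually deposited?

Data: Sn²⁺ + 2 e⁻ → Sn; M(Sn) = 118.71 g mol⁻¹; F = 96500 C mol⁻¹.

Q = I·t = 0.05820 × 3860.0 = 224.7 C.
n(e⁻) = 224.7/96500 = 0.002328 mol; theoretically n(Sn) = 0.002328/2 = 0.001164 mol, m_theo = 0.1382 g.
At 59.8 % efficiency, m_actual = 0.598 × 0.1382 = 0.0826 g.

0.0826 g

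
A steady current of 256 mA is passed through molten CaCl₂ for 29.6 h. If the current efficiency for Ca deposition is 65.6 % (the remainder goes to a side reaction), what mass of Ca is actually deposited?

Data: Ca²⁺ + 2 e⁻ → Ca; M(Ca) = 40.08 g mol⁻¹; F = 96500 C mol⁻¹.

Q = I·t = 0.2560 × 106560 = 27280 C.
n(e⁻) = 27280/96500 = 0.2827 mol; theoretically n(Ca) = 0.2827/2 = 0.1413 mol, m_theo = 5.665 g.
At 65.6 % efficiency, m_actual = 0.656 × 5.665 = 3.72 g.

3.72 g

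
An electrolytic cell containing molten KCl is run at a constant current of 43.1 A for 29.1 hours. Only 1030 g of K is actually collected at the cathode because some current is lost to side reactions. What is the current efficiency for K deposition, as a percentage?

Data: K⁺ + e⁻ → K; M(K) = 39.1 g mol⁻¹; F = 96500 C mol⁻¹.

Q = I·t = 43.10 × 104760 = 4515000 C; n(e⁻) = 4515000/96500 = 46.79 mol.
Theoretical n(K) = n(e⁻)/1 = 46.79 mol, i.e. m_theo = 46.79 × 39.1 = 1829 g.
Efficiency = m_actual / m_theo = 1030 / 1829 = 56.3 %.

56.3 %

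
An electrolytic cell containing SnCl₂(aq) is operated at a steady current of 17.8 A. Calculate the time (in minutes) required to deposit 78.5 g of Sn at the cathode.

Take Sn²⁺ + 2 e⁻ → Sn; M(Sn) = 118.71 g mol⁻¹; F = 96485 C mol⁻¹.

119 min

n(Sn) = m/M = 78.5 / 118.71 = 0.6613 mol.
Each Sn atom requires 2 electrons, so n(e⁻) = 2 × 0.6613 = 1.323 mol.
Q = n(e⁻)·F = 1.323 × 96485 = 127600 C.
t = Q/I = 127600 / 17.80 A = 7169 s = 119 min.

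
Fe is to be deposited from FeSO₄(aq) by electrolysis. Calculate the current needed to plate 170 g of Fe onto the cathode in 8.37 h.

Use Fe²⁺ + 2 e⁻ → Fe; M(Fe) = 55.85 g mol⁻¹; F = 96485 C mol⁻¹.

19.5 A

n(Fe) = 170 / 55.85 = 3.044 mol.
n(e⁻) = 2 × 3.044 = 6.088 mol.
Q = n(e⁻)·F = 6.088 × 96485 = 587400 C.
I = Q/t = 587400 / 30132 s = 19.5 A.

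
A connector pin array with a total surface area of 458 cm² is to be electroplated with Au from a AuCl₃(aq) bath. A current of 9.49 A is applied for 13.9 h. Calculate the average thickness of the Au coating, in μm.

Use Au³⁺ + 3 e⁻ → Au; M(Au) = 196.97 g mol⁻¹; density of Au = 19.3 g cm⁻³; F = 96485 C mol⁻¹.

366 μm

Q = I·t = 9.490 × 50040 = 474900 C; n(e⁻) = 4.922 mol.
n(Au) = n(e⁻)/3 = 1.641 mol, so m = 1.641 × 196.97 = 323.1 g.
Volume = m/ρ = 323.1 / 19.3 = 16.74 cm³.
Thickness = V/A = 16.74 / 458 = 0.0366 cm = 366 μm.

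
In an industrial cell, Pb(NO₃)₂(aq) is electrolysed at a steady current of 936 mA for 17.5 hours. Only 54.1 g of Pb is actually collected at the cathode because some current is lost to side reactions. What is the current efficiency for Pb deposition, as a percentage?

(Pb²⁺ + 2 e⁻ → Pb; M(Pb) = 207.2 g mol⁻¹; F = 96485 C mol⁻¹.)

85.4 %

Q = I·t = 0.9360 × 63000 = 58970 C; n(e⁻) = 58970/96485 = 0.6112 mol.
Theoretical n(Pb) = n(e⁻)/2 = 0.3056 mol, i.e. m_theo = 0.3056 × 207.2 = 63.32 g.
Efficiency = m_actual / m_theo = 54.1 / 63.32 = 85.4 %.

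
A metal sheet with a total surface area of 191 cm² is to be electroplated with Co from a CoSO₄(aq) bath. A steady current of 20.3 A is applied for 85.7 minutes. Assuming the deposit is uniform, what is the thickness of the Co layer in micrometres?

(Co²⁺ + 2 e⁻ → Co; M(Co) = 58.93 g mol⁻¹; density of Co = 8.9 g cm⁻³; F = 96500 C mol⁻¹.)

Q = I·t = 20.30 × 5142.0 = 104400 C; n(e⁻) = 1.082 mol.
n(Co) = n(e⁻)/2 = 0.5408 mol, so m = 0.5408 × 58.93 = 31.87 g.
Volume = m/ρ = 31.87 / 8.9 = 3.581 cm³.
Thickness = V/A = 3.581 / 191 = 0.0187 cm = 187 μm.

187 μm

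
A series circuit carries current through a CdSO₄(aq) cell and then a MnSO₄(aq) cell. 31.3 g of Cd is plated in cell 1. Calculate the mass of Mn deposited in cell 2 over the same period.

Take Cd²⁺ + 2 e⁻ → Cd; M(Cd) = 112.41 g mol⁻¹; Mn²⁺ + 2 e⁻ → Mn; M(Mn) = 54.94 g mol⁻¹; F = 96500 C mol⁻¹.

15.3 g

n(Cd) = 31.3 / 112.41 = 0.2784 mol.
Since Cd²⁺ + 2 e⁻ → Cd, n(e⁻) passed = 2 × 0.2784 = 0.5569 mol.
Cells in series carry the same charge, so the same 0.5569 mol of electrons passes through cell 2.
Mn²⁺ + 2 e⁻ → Mn, so n(Mn) = 0.5569 / 2 = 0.2784 mol.
m(Mn) = 0.2784 × 54.94 = 15.3 g.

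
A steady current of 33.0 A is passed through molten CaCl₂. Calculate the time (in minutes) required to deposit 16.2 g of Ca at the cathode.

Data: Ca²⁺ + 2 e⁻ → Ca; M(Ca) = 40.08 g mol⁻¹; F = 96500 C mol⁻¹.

n(Ca) = m/M = 16.2 / 40.08 = 0.4042 mol.
Each Ca atom requires 2 electrons, so n(e⁻) = 2 × 0.4042 = 0.8084 mol.
Q = n(e⁻)·F = 0.8084 × 96500 = 78010 C.
t = Q/I = 78010 / 33.00 A = 2364 s = 39.4 min.

39.4 min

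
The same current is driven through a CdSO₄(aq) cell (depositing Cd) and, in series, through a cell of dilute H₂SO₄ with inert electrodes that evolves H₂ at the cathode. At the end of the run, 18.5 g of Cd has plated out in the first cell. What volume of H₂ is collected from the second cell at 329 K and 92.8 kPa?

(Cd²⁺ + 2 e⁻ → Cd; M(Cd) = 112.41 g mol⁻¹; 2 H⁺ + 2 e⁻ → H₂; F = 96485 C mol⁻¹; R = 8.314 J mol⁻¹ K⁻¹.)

n(Cd) = 18.5 / 112.41 = 0.1646 mol, so n(e⁻) = 2 × 0.1646 = 0.3292 mol.
The cells are in series, so the same 0.3292 mol of electrons passes through the second cell.
2 H⁺ + 2 e⁻ → H₂ — 2 mol e⁻ per mol H₂, so n(H₂) = 0.3292/2 = 0.1646 mol.
V = nRT/P = (0.1646 × 8.314 × 329) / (92.8 × 10³) = 0.00485 m³ = 4.85 L.

4.85 L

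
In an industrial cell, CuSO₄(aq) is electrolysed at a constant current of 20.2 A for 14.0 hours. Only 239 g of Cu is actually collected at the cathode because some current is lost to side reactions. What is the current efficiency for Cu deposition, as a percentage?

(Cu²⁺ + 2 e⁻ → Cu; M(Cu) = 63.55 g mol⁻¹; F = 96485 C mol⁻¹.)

71.3 %

Q = I·t = 20.20 × 50400 = 1018000 C; n(e⁻) = 1018000/96485 = 10.55 mol.
Theoretical n(Cu) = n(e⁻)/2 = 5.276 mol, i.e. m_theo = 5.276 × 63.55 = 335.3 g.
Efficiency = m_actual / m_theo = 239 / 335.3 = 71.3 %.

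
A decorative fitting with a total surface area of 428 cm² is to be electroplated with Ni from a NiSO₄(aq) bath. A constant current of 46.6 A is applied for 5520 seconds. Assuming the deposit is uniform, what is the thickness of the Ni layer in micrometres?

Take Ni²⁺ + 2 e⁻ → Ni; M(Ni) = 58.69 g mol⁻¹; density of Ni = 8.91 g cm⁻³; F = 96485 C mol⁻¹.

205 μm

Q = I·t = 46.60 × 5520.0 = 257200 C; n(e⁻) = 2.666 mol.
n(Ni) = n(e⁻)/2 = 1.333 mol, so m = 1.333 × 58.69 = 78.23 g.
Volume = m/ρ = 78.23 / 8.91 = 8.781 cm³.
Thickness = V/A = 8.781 / 428 = 0.0205 cm = 205 μm.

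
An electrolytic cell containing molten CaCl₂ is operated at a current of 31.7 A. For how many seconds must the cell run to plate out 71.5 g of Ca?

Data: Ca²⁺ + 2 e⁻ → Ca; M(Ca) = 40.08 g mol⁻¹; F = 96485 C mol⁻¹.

10900 s

n(Ca) = m/M = 71.5 / 40.08 = 1.784 mol.
Each Ca atom requires 2 electrons, so n(e⁻) = 2 × 1.784 = 3.568 mol.
Q = n(e⁻)·F = 3.568 × 96485 = 344200 C.
t = Q/I = 344200 / 31.70 A = 10860 s.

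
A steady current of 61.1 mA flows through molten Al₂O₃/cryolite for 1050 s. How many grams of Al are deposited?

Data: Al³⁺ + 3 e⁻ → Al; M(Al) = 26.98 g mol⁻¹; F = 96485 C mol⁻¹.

Q = I·t = 0.06110 A × 1050.0 s = 64.16 C.
n(e⁻) = Q/F = 64.16 / 96485 = 0.0006649 mol.
Al³⁺ + 3 e⁻ → Al, so n(Al) = n(e⁻)/3 = 0.0002216 mol.
m = n·M = 0.0002216 × 26.98 = 0.00598 g.

0.00598 g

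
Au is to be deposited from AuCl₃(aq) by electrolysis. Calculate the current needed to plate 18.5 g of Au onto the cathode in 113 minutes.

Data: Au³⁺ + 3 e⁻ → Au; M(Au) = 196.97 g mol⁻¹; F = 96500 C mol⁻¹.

n(Au) = 18.5 / 196.97 = 0.09392 mol.
n(e⁻) = 3 × 0.09392 = 0.2818 mol.
Q = n(e⁻)·F = 0.2818 × 96500 = 27190 C.
I = Q/t = 27190 / 6780.0 s = 4.01 A.

4.01 A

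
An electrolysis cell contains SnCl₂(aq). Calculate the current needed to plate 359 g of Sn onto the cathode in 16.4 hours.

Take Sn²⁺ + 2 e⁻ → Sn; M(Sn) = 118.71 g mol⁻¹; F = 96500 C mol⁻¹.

9.89 A

n(Sn) = 359 / 118.71 = 3.024 mol.
n(e⁻) = 2 × 3.024 = 6.048 mol.
Q = n(e⁻)·F = 6.048 × 96500 = 583700 C.
I = Q/t = 583700 / 59040 s = 9.89 A.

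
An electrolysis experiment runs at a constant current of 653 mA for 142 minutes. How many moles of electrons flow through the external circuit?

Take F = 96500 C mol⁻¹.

Q = I·t = 0.6530 A × 8520.0 s = 5564 C.
n(e⁻) = Q/F = 5564 / 96500 = 0.0577 mol.

0.0577 mol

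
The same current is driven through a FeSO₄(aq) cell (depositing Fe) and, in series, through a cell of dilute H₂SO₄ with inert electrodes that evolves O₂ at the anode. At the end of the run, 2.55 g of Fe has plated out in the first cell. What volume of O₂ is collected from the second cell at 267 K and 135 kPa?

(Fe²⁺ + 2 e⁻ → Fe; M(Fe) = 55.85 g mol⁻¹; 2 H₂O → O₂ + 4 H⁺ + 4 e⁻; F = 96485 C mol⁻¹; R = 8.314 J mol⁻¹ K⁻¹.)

0.375 L

n(Fe) = 2.55 / 55.85 = 0.04566 mol, so n(e⁻) = 2 × 0.04566 = 0.09132 mol.
The cells are in series, so the same 0.09132 mol of electrons passes through the second cell.
2 H₂O → O₂ + 4 H⁺ + 4 e⁻ — 4 mol e⁻ per mol O₂, so n(O₂) = 0.09132/4 = 0.02283 mol.
V = nRT/P = (0.02283 × 8.314 × 267) / (135 × 10³) = 3.75 × 10⁻⁴ m³ = 0.375 L.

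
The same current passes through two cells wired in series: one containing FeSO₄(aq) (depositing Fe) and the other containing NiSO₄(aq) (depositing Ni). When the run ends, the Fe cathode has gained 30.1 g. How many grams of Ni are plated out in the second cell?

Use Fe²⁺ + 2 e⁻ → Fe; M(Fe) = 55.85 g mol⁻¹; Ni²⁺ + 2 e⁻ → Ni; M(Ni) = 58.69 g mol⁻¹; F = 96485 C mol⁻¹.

31.6 g

n(Fe) = 30.1 / 55.85 = 0.5389 mol.
Since Fe²⁺ + 2 e⁻ → Fe, n(e⁻) passed = 2 × 0.5389 = 1.078 mol.
Cells in series carry the same charge, so the same 1.078 mol of electrons passes through cell 2.
Ni²⁺ + 2 e⁻ → Ni, so n(Ni) = 1.078 / 2 = 0.5389 mol.
m(Ni) = 0.5389 × 58.69 = 31.6 g.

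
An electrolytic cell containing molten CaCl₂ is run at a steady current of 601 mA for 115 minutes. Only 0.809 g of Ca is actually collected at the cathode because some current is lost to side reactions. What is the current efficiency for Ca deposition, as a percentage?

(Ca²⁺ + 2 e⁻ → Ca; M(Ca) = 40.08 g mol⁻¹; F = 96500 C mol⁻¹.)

93.9 %

Q = I·t = 0.6010 × 6900.0 = 4147 C; n(e⁻) = 4147/96500 = 0.04297 mol.
Theoretical n(Ca) = n(e⁻)/2 = 0.02149 mol, i.e. m_theo = 0.02149 × 40.08 = 0.8612 g.
Efficiency = m_actual / m_theo = 0.809 / 0.8612 = 93.9 %.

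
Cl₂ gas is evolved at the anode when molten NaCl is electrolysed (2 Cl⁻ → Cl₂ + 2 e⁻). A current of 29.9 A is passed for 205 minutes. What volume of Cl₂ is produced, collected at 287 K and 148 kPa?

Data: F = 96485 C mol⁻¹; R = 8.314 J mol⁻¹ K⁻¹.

30.7 L

Q = I·t = 29.90 A × 12300 s = 367800 C.
n(e⁻) = Q/F = 367800 / 96485 = 3.812 mol.
2 electrons are transferred per Cl₂ molecule, so n(Cl₂) = 3.812 / 2 = 1.906 mol.
V = nRT/P = (1.906 × 8.314 × 287) / (148 × 10³ Pa) = 0.0307 m³ = 30.7 L.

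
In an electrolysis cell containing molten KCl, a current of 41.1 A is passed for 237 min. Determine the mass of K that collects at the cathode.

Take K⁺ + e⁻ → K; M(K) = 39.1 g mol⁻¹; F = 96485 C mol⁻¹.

Q = I·t = 41.10 A × 14220 s = 584400 C.
n(e⁻) = Q/F = 584400 / 96485 = 6.057 mol.
K⁺ + e⁻ → K, so n(K) = n(e⁻)/1 = 6.057 mol.
m = n·M = 6.057 × 39.1 = 237 g.

237 g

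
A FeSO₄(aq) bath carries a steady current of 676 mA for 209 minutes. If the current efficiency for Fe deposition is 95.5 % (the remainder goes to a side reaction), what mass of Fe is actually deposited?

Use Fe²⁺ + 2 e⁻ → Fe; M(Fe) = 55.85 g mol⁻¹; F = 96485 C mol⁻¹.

2.34 g

Q = I·t = 0.6760 × 12540 = 8477 C.
n(e⁻) = 8477/96485 = 0.08786 mol; theoretically n(Fe) = 0.08786/2 = 0.04393 mol, m_theo = 2.453 g.
At 95.5 % efficiency, m_actual = 0.955 × 2.453 = 2.34 g.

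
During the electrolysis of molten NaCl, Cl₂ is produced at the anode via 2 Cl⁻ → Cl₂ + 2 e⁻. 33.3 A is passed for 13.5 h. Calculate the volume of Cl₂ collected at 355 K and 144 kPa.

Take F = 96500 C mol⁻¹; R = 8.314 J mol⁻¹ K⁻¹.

Q = I·t = 33.30 A × 48600 s = 1618000 C.
n(e⁻) = Q/F = 1618000 / 96500 = 16.77 mol.
2 electrons are transferred per Cl₂ molecule, so n(Cl₂) = 16.77 / 2 = 8.385 mol.
V = nRT/P = (8.385 × 8.314 × 355) / (144 × 10³ Pa) = 0.172 m³ = 172 L.

172 L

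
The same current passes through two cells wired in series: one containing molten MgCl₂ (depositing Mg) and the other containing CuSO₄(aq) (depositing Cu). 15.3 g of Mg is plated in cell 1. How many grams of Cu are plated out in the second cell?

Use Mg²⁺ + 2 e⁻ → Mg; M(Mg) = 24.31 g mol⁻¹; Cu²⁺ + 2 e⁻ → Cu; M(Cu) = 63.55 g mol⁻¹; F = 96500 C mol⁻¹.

40.0 g

n(Mg) = 15.3 / 24.31 = 0.6294 mol.
Since Mg²⁺ + 2 e⁻ → Mg, n(e⁻) passed = 2 × 0.6294 = 1.259 mol.
Cells in series carry the same charge, so the same 1.259 mol of electrons passes through cell 2.
Cu²⁺ + 2 e⁻ → Cu, so n(Cu) = 1.259 / 2 = 0.6294 mol.
m(Cu) = 0.6294 × 63.55 = 40.0 g.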